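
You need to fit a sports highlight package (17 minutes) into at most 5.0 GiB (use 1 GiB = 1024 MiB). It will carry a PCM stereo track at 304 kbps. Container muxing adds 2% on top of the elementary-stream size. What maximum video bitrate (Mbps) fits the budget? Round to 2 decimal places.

40.98 Mbps

Budget: 5.0 GiB = 42949.7 Mb.
Stream payload after overhead: 42949.7 / 1.02 = 42107.5 Mb.
17 min = 1020 s
Total bitrate budget: 42107.5 Mb / 1020 s = 41.282 Mbps.
Audio: 304 kbps = 0.304 Mbps.
Video: 41.282 − 0.304 = 40.978 Mbps.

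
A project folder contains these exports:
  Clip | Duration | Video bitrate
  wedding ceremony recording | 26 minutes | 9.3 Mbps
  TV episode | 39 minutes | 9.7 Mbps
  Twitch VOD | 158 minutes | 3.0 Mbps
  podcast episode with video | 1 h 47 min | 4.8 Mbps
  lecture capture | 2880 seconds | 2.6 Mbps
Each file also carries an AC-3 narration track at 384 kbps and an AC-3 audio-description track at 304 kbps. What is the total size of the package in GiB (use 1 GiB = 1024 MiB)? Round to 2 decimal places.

Audio total: 384 + 304 = 688 kbps = 0.688 Mbps.
wedding ceremony recording: 9.988 Mbps × 1560 s = 15581.3 Mb
TV episode: 10.388 Mbps × 2340 s = 24307.9 Mb
Twitch VOD: 3.688 Mbps × 9480 s = 34962.2 Mb
podcast episode with video: 5.488 Mbps × 6420 s = 35233.0 Mb
lecture capture: 3.288 Mbps × 2880 s = 9469.4 Mb
Total: 119553.8 Mb = 14944.2 MB.
= 13.92 GiB.

13.92 GiB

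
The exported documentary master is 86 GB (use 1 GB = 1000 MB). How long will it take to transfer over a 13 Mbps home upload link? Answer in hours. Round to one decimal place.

14.7 hours

File: 86 GB = 688000.0 Mb.
At 13 Mbps: 688000.0 / 13 = 52923.1 s ≈ 14.7 hours.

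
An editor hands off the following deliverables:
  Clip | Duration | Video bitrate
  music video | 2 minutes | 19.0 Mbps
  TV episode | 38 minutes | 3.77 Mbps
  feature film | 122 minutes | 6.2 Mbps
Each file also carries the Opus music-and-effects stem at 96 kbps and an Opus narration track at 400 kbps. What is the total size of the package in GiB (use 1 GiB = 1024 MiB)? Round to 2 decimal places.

7.11 GiB

Audio total: 96 + 400 = 496 kbps = 0.496 Mbps.
music video: 19.496 Mbps × 120 s = 2339.5 Mb
TV episode: 4.266 Mbps × 2280 s = 9726.5 Mb
feature film: 6.696 Mbps × 7320 s = 49014.7 Mb
Total: 61080.7 Mb = 7635.1 MB.
= 7.111 GiB.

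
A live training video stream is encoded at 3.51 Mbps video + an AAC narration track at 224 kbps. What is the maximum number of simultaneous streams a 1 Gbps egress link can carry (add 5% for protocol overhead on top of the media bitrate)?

Audio: 224 kbps = 0.224 Mbps.
Per-viewer media rate: 3.734 Mbps.
On the wire with 5% overhead: 3.921 Mbps.
1 Gbps = 1,000 Mbps; 1,000 / 3.921 = 255.06 → 255 viewers.

255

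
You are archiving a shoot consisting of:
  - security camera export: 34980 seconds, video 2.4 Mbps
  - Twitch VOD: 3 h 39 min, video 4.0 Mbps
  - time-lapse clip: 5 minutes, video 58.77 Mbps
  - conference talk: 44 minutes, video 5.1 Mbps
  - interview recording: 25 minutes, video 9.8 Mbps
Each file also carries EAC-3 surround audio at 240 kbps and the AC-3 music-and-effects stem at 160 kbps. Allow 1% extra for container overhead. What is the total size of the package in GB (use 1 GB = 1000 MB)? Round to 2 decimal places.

Audio total: 240 + 160 = 400 kbps = 0.400 Mbps.
security camera export: 2.800 Mbps × 34980 s × 1.01 = 98923.4 Mb
Twitch VOD: 4.400 Mbps × 13140 s × 1.01 = 58394.2 Mb
time-lapse clip: 59.170 Mbps × 300 s × 1.01 = 17928.5 Mb
conference talk: 5.500 Mbps × 2640 s × 1.01 = 14665.2 Mb
interview recording: 10.200 Mbps × 1500 s × 1.01 = 15453.0 Mb
Total: 205364.3 Mb = 25670.5 MB.
= 25.67 GB.

25.67 GB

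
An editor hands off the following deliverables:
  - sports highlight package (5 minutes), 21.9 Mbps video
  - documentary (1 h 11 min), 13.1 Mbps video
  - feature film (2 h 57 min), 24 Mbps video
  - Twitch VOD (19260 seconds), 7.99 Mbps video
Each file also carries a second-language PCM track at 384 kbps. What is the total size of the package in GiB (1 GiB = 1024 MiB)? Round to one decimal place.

56.4 GiB

Audio: 384 kbps = 0.384 Mbps.
sports highlight package: 22.284 Mbps × 300 s = 6685.2 Mb
documentary: 13.484 Mbps × 4260 s = 57441.8 Mb
feature film: 24.384 Mbps × 10620 s = 258958.1 Mb
Twitch VOD: 8.374 Mbps × 19260 s = 161283.2 Mb
Total: 484368.4 Mb = 60546.0 MB.
= 56.39 GiB.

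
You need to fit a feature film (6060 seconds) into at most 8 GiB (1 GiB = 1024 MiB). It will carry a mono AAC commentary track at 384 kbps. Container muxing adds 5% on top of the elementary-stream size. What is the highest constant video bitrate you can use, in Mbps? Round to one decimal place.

Budget: 8 GiB = 68719.5 Mb.
Stream payload after overhead: 68719.5 / 1.05 = 65447.1 Mb.
Total bitrate budget: 65447.1 Mb / 6060 s = 10.800 Mbps.
Audio: 384 kbps = 0.384 Mbps.
Video: 10.800 − 0.384 = 10.416 Mbps.

10.4 Mbps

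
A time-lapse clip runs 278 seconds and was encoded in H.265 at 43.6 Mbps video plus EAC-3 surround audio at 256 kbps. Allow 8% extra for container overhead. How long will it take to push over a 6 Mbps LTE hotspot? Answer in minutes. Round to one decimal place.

36.6 minutes

Audio: 256 kbps = 0.256 Mbps.
Total bitrate: 43.856 Mbps.
File: 43.856 Mbps × 278 s = 12192.0 Mb.
With 8% container overhead: ×1.08. → 13167.3 Mb.
At 6 Mbps: 13167.3 / 6 = 2194.6 s ≈ 36.6 minutes.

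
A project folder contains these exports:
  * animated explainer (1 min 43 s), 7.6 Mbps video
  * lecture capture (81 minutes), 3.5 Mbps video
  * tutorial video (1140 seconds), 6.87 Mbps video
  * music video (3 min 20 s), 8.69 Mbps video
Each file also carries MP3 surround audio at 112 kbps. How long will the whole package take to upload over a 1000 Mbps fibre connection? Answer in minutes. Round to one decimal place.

Audio: 112 kbps = 0.112 Mbps.
animated explainer: 7.712 Mbps × 103 s = 794.3 Mb
lecture capture: 3.612 Mbps × 4860 s = 17554.3 Mb
tutorial video: 6.982 Mbps × 1140 s = 7959.5 Mb
music video: 8.802 Mbps × 200 s = 1760.4 Mb
Total: 28068.5 Mb = 3508.6 MB.
At 1000 Mbps: 28068.5 / 1000 = 28 s ≈ 0.468 minutes.

0.5 minutes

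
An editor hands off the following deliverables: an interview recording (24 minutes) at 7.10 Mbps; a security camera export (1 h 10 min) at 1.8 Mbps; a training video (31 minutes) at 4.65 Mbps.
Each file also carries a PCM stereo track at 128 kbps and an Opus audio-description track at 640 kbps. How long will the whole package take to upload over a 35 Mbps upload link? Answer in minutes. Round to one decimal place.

Audio total: 128 + 640 = 768 kbps = 0.768 Mbps.
interview recording: 7.868 Mbps × 1440 s = 11329.9 Mb
security camera export: 2.568 Mbps × 4200 s = 10785.6 Mb
training video: 5.418 Mbps × 1860 s = 10077.5 Mb
Total: 32193.0 Mb = 4024.1 MB.
At 35 Mbps: 32193.0 / 35 = 920 s ≈ 15.3 minutes.

15.3 minutes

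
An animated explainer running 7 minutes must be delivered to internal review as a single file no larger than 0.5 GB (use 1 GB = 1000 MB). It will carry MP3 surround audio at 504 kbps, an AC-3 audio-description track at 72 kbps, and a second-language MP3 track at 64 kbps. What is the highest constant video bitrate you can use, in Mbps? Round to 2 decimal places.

Budget: 0.5 GB = 4000.0 Mb.
7 min = 420 s
Total bitrate budget: 4000.0 Mb / 420 s = 9.524 Mbps.
Audio total: 504 + 72 + 64 = 640 kbps = 0.640 Mbps.
Video: 9.524 − 0.640 = 8.884 Mbps.

8.88 Mbps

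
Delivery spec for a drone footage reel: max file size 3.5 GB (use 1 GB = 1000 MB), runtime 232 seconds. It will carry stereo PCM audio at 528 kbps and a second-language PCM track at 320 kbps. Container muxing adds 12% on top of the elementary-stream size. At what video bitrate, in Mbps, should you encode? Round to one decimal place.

Budget: 3.5 GB = 28000.0 Mb.
Stream payload after overhead: 28000.0 / 1.12 = 25000.0 Mb.
Total bitrate budget: 25000.0 Mb / 232 s = 107.759 Mbps.
Audio total: 528 + 320 = 848 kbps = 0.848 Mbps.
Video: 107.759 − 0.848 = 106.911 Mbps.

106.9 Mbps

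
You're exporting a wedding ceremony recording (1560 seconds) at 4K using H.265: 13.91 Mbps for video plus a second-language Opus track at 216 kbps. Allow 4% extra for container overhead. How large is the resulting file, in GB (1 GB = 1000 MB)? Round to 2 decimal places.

2.86 GB

Audio: 216 kbps = 0.216 Mbps.
Total bitrate: 13.91 + 0.216 = 14.126 Mbps.
Stream data: 14.126 Mbps × 1560 s = 22036.6 Mb.
With 4% container overhead: ×1.04.
22,918 Mb ÷ 8 = 2,865 MB → 2.865 GB.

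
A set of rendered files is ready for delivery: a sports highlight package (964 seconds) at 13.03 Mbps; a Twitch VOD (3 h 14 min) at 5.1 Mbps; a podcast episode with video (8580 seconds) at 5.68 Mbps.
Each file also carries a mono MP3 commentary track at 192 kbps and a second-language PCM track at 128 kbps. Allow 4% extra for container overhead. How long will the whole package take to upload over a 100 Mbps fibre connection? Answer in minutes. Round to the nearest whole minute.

Audio total: 192 + 128 = 320 kbps = 0.320 Mbps.
sports highlight package: 13.350 Mbps × 964 s × 1.04 = 13384.2 Mb
Twitch VOD: 5.420 Mbps × 11640 s × 1.04 = 65612.4 Mb
podcast episode with video: 6.000 Mbps × 8580 s × 1.04 = 53539.2 Mb
Total: 132535.7 Mb = 16567.0 MB.
At 100 Mbps: 132535.7 / 100 = 1325 s ≈ 22.1 minutes.

22 minutes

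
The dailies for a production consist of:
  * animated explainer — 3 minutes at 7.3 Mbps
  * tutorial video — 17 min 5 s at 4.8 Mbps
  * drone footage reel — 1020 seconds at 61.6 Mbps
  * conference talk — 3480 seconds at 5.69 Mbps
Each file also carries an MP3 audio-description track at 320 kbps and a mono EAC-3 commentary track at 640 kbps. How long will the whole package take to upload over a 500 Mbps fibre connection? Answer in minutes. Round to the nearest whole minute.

Audio total: 320 + 640 = 960 kbps = 0.960 Mbps.
animated explainer: 8.260 Mbps × 180 s = 1486.8 Mb
tutorial video: 5.760 Mbps × 1025 s = 5904.0 Mb
drone footage reel: 62.560 Mbps × 1020 s = 63811.2 Mb
conference talk: 6.650 Mbps × 3480 s = 23142.0 Mb
Total: 94344.0 Mb = 11793.0 MB.
At 500 Mbps: 94344.0 / 500 = 189 s ≈ 3.14 minutes.

3 minutes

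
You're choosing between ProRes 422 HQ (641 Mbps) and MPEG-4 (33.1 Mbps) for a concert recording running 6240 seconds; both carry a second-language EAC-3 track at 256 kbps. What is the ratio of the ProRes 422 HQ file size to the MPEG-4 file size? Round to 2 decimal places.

Audio: 256 kbps = 0.256 Mbps.
ProRes 422 HQ: 641.256 Mbps × 6240 s = 4001437.4 Mb = 500.180 GB.
MPEG-4: 33.356 Mbps × 6240 s = 208141.4 Mb = 26.018 GB.
Ratio: 500.180 / 26.018 = 19.225.

19.22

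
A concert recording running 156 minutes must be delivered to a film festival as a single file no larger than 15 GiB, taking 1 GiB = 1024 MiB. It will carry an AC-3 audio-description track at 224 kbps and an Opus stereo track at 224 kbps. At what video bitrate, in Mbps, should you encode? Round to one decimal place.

Budget: 15 GiB = 128849.0 Mb.
156 min = 9360 s
Total bitrate budget: 128849.0 Mb / 9360 s = 13.766 Mbps.
Audio total: 224 + 224 = 448 kbps = 0.448 Mbps.
Video: 13.766 − 0.448 = 13.318 Mbps.

13.3 Mbps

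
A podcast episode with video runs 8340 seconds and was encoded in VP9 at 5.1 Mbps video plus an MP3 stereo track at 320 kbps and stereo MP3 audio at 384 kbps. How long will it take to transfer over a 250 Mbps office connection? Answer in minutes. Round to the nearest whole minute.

Audio total: 320 + 384 = 704 kbps = 0.704 Mbps.
Total bitrate: 5.804 Mbps.
File: 5.804 Mbps × 8340 s = 48405.4 Mb.
At 250 Mbps: 48405.4 / 250 = 193.6 s ≈ 3.23 minutes.

3 minutes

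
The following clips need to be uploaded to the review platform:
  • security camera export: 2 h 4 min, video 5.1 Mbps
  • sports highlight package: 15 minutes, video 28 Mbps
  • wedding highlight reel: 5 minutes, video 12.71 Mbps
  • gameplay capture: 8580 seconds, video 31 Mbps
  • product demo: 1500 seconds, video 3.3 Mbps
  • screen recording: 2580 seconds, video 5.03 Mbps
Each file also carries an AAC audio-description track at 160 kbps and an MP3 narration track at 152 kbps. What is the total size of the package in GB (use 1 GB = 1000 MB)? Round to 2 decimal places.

Audio total: 160 + 152 = 312 kbps = 0.312 Mbps.
security camera export: 5.412 Mbps × 7440 s = 40265.3 Mb
sports highlight package: 28.312 Mbps × 900 s = 25480.8 Mb
wedding highlight reel: 13.022 Mbps × 300 s = 3906.6 Mb
gameplay capture: 31.312 Mbps × 8580 s = 268657.0 Mb
product demo: 3.612 Mbps × 1500 s = 5418.0 Mb
screen recording: 5.342 Mbps × 2580 s = 13782.4 Mb
Total: 357510.0 Mb = 44688.8 MB.
= 44.69 GB.

44.69 GB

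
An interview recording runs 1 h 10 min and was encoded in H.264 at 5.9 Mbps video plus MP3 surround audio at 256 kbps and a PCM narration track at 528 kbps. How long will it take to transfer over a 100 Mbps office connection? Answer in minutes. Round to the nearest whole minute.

1 h 10 min = 70 min = 4200 s
Audio total: 256 + 528 = 784 kbps = 0.784 Mbps.
Total bitrate: 6.684 Mbps.
File: 6.684 Mbps × 4200 s = 28072.8 Mb.
At 100 Mbps: 28072.8 / 100 = 280.7 s ≈ 4.68 minutes.

5 minutes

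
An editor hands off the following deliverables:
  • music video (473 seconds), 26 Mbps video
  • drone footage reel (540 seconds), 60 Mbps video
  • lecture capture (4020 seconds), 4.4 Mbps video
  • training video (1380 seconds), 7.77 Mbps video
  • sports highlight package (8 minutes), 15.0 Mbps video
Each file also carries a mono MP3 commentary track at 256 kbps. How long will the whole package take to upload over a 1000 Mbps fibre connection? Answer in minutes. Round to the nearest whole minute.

Audio: 256 kbps = 0.256 Mbps.
music video: 26.256 Mbps × 473 s = 12419.1 Mb
drone footage reel: 60.256 Mbps × 540 s = 32538.2 Mb
lecture capture: 4.656 Mbps × 4020 s = 18717.1 Mb
training video: 8.026 Mbps × 1380 s = 11075.9 Mb
sports highlight package: 15.256 Mbps × 480 s = 7322.9 Mb
Total: 82073.2 Mb = 10259.2 MB.
At 1000 Mbps: 82073.2 / 1000 = 82 s ≈ 1.37 minutes.

1 minutes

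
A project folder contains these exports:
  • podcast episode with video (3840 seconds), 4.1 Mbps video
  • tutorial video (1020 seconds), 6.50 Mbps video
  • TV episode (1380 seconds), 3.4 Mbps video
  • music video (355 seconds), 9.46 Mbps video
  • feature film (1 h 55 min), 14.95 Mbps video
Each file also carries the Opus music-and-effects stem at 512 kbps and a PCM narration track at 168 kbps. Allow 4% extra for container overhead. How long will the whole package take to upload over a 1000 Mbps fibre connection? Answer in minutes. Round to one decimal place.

Audio total: 512 + 168 = 680 kbps = 0.680 Mbps.
podcast episode with video: 4.780 Mbps × 3840 s × 1.04 = 19089.4 Mb
tutorial video: 7.180 Mbps × 1020 s × 1.04 = 7616.5 Mb
TV episode: 4.080 Mbps × 1380 s × 1.04 = 5855.6 Mb
music video: 10.140 Mbps × 355 s × 1.04 = 3743.7 Mb
feature film: 15.630 Mbps × 6900 s × 1.04 = 112160.9 Mb
Total: 148466.1 Mb = 18558.3 MB.
At 1000 Mbps: 148466.1 / 1000 = 148 s ≈ 2.47 minutes.

2.5 minutes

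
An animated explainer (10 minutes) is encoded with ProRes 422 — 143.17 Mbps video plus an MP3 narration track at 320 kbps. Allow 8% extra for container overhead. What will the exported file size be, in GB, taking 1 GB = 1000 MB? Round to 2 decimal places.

11.62 GB

10 min = 600 s
Audio: 320 kbps = 0.320 Mbps.
Total bitrate: 143.17 + 0.320 = 143.490 Mbps.
Stream data: 143.490 Mbps × 600 s = 86094.0 Mb.
With 8% container overhead: ×1.08.
92,982 Mb ÷ 8 = 11,623 MB → 11.62 GB.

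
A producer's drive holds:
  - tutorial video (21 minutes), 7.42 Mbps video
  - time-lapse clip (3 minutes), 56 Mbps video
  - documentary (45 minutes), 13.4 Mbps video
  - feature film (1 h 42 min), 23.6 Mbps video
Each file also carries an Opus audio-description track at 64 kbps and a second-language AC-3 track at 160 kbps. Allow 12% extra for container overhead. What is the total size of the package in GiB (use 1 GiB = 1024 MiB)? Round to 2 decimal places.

Audio total: 64 + 160 = 224 kbps = 0.224 Mbps.
tutorial video: 7.644 Mbps × 1260 s × 1.12 = 10787.2 Mb
time-lapse clip: 56.224 Mbps × 180 s × 1.12 = 11334.8 Mb
documentary: 13.624 Mbps × 2700 s × 1.12 = 41199.0 Mb
feature film: 23.824 Mbps × 6120 s × 1.12 = 163299.2 Mb
Total: 226620.2 Mb = 28327.5 MB.
= 26.38 GiB.

26.38 GiB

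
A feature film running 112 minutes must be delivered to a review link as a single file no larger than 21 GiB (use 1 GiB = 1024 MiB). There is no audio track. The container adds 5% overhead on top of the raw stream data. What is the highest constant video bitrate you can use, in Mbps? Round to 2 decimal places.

25.57 Mbps

Budget: 21 GiB = 180388.6 Mb.
Stream payload after overhead: 180388.6 / 1.05 = 171798.7 Mb.
112 min = 6720 s
Total bitrate budget: 171798.7 Mb / 6720 s = 25.565 Mbps.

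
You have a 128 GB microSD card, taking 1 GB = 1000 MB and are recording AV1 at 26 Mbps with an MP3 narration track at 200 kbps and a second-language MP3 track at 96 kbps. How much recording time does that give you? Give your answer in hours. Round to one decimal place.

10.8 hours

Audio total: 200 + 96 = 296 kbps = 0.296 Mbps.
Total bitrate: 26 + 0.296 = 26.296 Mbps.
Capacity: 128 GB = 1,024,000 Mb.
Recording time: 1,024,000 / 26.296 = 38,941 s ≈ 10.8 hours.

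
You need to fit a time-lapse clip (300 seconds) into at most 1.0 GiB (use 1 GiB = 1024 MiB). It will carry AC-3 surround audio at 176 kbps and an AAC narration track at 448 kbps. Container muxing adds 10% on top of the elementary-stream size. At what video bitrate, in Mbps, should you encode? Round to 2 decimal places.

25.41 Mbps

Budget: 1.0 GiB = 8589.9 Mb.
Stream payload after overhead: 8589.9 / 1.10 = 7809.0 Mb.
Total bitrate budget: 7809.0 Mb / 300 s = 26.030 Mbps.
Audio total: 176 + 448 = 624 kbps = 0.624 Mbps.
Video: 26.030 − 0.624 = 25.406 Mbps.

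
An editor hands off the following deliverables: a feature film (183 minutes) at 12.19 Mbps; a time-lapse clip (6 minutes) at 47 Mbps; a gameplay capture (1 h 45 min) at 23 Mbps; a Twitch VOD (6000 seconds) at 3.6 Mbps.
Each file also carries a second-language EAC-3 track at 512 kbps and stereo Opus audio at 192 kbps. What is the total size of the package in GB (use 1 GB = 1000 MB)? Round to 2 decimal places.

41.74 GB

Audio total: 512 + 192 = 704 kbps = 0.704 Mbps.
feature film: 12.894 Mbps × 10980 s = 141576.1 Mb
time-lapse clip: 47.704 Mbps × 360 s = 17173.4 Mb
gameplay capture: 23.704 Mbps × 6300 s = 149335.2 Mb
Twitch VOD: 4.304 Mbps × 6000 s = 25824.0 Mb
Total: 333908.8 Mb = 41738.6 MB.
= 41.74 GB.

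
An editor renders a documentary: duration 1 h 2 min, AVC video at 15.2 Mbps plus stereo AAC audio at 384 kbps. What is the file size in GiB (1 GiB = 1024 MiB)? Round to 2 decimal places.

1 h 2 min = 62 min = 3720 s
Audio: 384 kbps = 0.384 Mbps.
Total bitrate: 15.2 + 0.384 = 15.584 Mbps.
Stream data: 15.584 Mbps × 3720 s = 57972.5 Mb.
57,972 Mb = 7,246,560,000 bytes ÷ 1,073,741,824 = 6.749 GiB.

6.75 GiB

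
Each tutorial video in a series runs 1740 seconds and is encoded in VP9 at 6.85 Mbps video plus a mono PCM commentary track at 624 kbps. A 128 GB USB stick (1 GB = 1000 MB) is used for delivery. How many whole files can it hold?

78

Audio: 624 kbps = 0.624 Mbps.
Total bitrate: 7.474 Mbps.
Per item: 7.474 Mbps × 1740 s = 13,005 Mb = 1,626 MB.
Capacity: 128 GB = 1,024,000 Mb; 78.74 items → 78 complete.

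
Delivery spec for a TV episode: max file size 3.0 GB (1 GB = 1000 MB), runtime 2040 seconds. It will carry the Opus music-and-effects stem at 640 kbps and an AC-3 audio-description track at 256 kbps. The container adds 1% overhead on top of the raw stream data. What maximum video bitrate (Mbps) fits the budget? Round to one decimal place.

10.8 Mbps

Budget: 3.0 GB = 24000.0 Mb.
Stream payload after overhead: 24000.0 / 1.01 = 23762.4 Mb.
Total bitrate budget: 23762.4 Mb / 2040 s = 11.648 Mbps.
Audio total: 640 + 256 = 896 kbps = 0.896 Mbps.
Video: 11.648 − 0.896 = 10.752 Mbps.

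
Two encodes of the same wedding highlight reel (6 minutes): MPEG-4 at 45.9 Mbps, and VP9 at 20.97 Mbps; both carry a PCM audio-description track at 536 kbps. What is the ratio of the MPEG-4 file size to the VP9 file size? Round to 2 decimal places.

6 min = 360 s
Audio: 536 kbps = 0.536 Mbps.
MPEG-4: 46.436 Mbps × 360 s = 16717.0 Mb = 1.946 GiB.
VP9: 21.506 Mbps × 360 s = 7742.2 Mb = 0.901 GiB.
Ratio: 1.946 / 0.901 = 2.159.

2.16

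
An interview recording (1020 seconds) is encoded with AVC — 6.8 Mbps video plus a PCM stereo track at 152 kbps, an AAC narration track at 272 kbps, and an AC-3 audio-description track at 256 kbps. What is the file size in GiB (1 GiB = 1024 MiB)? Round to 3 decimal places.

0.888 GiB

Audio total: 152 + 272 + 256 = 680 kbps = 0.680 Mbps.
Total bitrate: 6.8 + 0.680 = 7.480 Mbps.
Stream data: 7.480 Mbps × 1020 s = 7629.6 Mb.
7,630 Mb = 953,700,000 bytes ÷ 1,073,741,824 = 0.8882 GiB.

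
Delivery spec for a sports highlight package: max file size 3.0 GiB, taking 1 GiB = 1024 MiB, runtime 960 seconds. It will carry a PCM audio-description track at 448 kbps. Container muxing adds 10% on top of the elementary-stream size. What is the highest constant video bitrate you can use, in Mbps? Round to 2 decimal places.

Budget: 3.0 GiB = 25769.8 Mb.
Stream payload after overhead: 25769.8 / 1.10 = 23427.1 Mb.
Total bitrate budget: 23427.1 Mb / 960 s = 24.403 Mbps.
Audio: 448 kbps = 0.448 Mbps.
Video: 24.403 − 0.448 = 23.955 Mbps.

23.96 Mbps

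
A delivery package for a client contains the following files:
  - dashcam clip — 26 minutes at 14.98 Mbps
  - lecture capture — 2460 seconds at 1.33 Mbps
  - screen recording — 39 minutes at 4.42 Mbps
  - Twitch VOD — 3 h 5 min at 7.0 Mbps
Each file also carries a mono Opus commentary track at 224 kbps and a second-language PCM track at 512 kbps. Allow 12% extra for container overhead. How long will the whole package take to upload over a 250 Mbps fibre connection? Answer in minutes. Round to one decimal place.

9.5 minutes

Audio total: 224 + 512 = 736 kbps = 0.736 Mbps.
dashcam clip: 15.716 Mbps × 1560 s × 1.12 = 27459.0 Mb
lecture capture: 2.066 Mbps × 2460 s × 1.12 = 5692.2 Mb
screen recording: 5.156 Mbps × 2340 s × 1.12 = 13512.8 Mb
Twitch VOD: 7.736 Mbps × 11100 s × 1.12 = 96174.0 Mb
Total: 142838.0 Mb = 17854.8 MB.
At 250 Mbps: 142838.0 / 250 = 571 s ≈ 9.52 minutes.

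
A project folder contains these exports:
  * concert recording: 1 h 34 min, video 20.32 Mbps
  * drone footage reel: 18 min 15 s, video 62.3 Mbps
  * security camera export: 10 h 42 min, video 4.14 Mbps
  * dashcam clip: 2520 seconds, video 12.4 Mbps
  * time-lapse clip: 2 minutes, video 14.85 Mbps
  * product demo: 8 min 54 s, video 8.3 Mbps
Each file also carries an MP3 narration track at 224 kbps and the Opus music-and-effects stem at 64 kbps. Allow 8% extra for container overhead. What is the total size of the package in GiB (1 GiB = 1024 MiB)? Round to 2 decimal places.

49.50 GiB

Audio total: 224 + 64 = 288 kbps = 0.288 Mbps.
concert recording: 20.608 Mbps × 5640 s × 1.08 = 125527.4 Mb
drone footage reel: 62.588 Mbps × 1095 s × 1.08 = 74016.6 Mb
security camera export: 4.428 Mbps × 38520 s × 1.08 = 184211.9 Mb
dashcam clip: 12.688 Mbps × 2520 s × 1.08 = 34531.7 Mb
time-lapse clip: 15.138 Mbps × 120 s × 1.08 = 1961.9 Mb
product demo: 8.588 Mbps × 534 s × 1.08 = 4952.9 Mb
Total: 425202.3 Mb = 53150.3 MB.
= 49.50 GiB.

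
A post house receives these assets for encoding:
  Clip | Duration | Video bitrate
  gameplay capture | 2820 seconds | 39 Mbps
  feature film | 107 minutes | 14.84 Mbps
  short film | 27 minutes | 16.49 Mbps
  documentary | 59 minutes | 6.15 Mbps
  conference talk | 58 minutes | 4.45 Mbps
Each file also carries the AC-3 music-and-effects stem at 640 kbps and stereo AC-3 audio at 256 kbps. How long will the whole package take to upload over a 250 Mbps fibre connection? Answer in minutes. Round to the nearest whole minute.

19 minutes

Audio total: 640 + 256 = 896 kbps = 0.896 Mbps.
gameplay capture: 39.896 Mbps × 2820 s = 112506.7 Mb
feature film: 15.736 Mbps × 6420 s = 101025.1 Mb
short film: 17.386 Mbps × 1620 s = 28165.3 Mb
documentary: 7.046 Mbps × 3540 s = 24942.8 Mb
conference talk: 5.346 Mbps × 3480 s = 18604.1 Mb
Total: 285244.1 Mb = 35655.5 MB.
At 250 Mbps: 285244.1 / 250 = 1141 s ≈ 19 minutes.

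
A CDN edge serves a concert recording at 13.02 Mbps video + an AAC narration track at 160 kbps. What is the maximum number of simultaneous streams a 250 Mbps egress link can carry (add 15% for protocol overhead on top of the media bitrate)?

Audio: 160 kbps = 0.160 Mbps.
Per-viewer media rate: 13.180 Mbps.
On the wire with 15% overhead: 15.157 Mbps.
250 Mbps = 250.0 Mbps; 250.0 / 15.157 = 16.49 → 16 viewers.

16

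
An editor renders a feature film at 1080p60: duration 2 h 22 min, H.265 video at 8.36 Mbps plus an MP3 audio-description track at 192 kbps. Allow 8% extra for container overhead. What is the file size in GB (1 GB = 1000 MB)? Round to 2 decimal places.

2 h 22 min = 142 min = 8520 s
Audio: 192 kbps = 0.192 Mbps.
Total bitrate: 8.36 + 0.192 = 8.552 Mbps.
Stream data: 8.552 Mbps × 8520 s = 72863.0 Mb.
With 8% container overhead: ×1.08.
78,692 Mb ÷ 8 = 9,837 MB → 9.837 GB.

9.84 GB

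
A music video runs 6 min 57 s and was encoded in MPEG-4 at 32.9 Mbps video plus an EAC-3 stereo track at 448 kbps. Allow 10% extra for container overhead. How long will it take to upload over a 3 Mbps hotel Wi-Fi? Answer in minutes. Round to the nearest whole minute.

85 minutes

6 min 57 s = 417 s
Audio: 448 kbps = 0.448 Mbps.
Total bitrate: 33.348 Mbps.
File: 33.348 Mbps × 417 s = 13906.1 Mb.
With 10% container overhead: ×1.10. → 15296.7 Mb.
At 3 Mbps: 15296.7 / 3 = 5098.9 s ≈ 85 minutes.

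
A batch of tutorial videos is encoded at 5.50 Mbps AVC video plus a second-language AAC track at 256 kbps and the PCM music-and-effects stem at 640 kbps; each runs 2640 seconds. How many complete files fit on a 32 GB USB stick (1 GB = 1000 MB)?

Audio total: 256 + 640 = 896 kbps = 0.896 Mbps.
Total bitrate: 6.396 Mbps.
Per item: 6.396 Mbps × 2640 s = 16,885 Mb = 2,111 MB.
Capacity: 32 GB = 256,000 Mb; 15.16 items → 15 complete.

15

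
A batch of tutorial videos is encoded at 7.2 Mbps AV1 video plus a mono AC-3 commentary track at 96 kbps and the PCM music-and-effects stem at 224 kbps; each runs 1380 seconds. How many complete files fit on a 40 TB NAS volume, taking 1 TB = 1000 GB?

Audio total: 96 + 224 = 320 kbps = 0.320 Mbps.
Total bitrate: 7.520 Mbps.
Per item: 7.520 Mbps × 1380 s = 10,378 Mb = 1,297 MB.
Capacity: 40 TB = 320,000,000 Mb; 30835.65 items → 30835 complete.

30835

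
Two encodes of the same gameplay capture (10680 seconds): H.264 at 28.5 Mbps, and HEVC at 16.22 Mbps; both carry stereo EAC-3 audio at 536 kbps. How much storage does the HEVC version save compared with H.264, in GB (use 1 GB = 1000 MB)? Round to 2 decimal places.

16.39 GB

Audio: 536 kbps = 0.536 Mbps.
H.264: 29.036 Mbps × 10680 s = 310104.5 Mb = 38.763 GB.
HEVC: 16.756 Mbps × 10680 s = 178954.1 Mb = 22.369 GB.
Saving: 38.763 − 22.369 = 16.394 GB.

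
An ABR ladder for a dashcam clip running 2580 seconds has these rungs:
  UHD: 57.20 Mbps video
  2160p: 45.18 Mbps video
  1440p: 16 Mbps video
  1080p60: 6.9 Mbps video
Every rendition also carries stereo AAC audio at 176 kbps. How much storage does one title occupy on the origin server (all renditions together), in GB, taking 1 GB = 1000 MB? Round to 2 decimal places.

Audio: 176 kbps = 0.176 Mbps.
Sum of rendition bitrates: (57.20+0.176) + (45.18+0.176) + (16+0.176) + (6.9+0.176) = 125.984 Mbps.
× 2580 s = 325,039 Mb = 40,630 MB = 40.63 GB.

40.63 GB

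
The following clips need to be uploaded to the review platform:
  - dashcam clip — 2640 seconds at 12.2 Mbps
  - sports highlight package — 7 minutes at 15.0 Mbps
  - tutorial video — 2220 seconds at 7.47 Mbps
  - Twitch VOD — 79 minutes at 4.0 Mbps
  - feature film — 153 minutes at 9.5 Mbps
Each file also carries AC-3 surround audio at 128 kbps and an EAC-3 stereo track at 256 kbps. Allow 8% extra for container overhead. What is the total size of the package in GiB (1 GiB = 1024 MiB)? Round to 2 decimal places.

21.20 GiB

Audio total: 128 + 256 = 384 kbps = 0.384 Mbps.
dashcam clip: 12.584 Mbps × 2640 s × 1.08 = 35879.5 Mb
sports highlight package: 15.384 Mbps × 420 s × 1.08 = 6978.2 Mb
tutorial video: 7.854 Mbps × 2220 s × 1.08 = 18830.8 Mb
Twitch VOD: 4.384 Mbps × 4740 s × 1.08 = 22442.6 Mb
feature film: 9.884 Mbps × 9180 s × 1.08 = 97993.9 Mb
Total: 182124.9 Mb = 22765.6 MB.
= 21.20 GiB.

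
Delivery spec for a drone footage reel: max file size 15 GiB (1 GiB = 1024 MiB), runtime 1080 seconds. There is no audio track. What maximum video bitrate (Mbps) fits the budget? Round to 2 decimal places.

Budget: 15 GiB = 128849.0 Mb.
Total bitrate budget: 128849.0 Mb / 1080 s = 119.305 Mbps.

119.30 Mbps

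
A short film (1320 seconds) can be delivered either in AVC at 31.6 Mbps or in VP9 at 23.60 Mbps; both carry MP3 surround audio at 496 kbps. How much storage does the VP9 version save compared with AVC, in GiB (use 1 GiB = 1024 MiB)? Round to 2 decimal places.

Audio: 496 kbps = 0.496 Mbps.
AVC: 32.096 Mbps × 1320 s = 42366.7 Mb = 4.932 GiB.
VP9: 24.096 Mbps × 1320 s = 31806.7 Mb = 3.703 GiB.
Saving: 4.932 − 3.703 = 1.229 GiB.

1.23 GiB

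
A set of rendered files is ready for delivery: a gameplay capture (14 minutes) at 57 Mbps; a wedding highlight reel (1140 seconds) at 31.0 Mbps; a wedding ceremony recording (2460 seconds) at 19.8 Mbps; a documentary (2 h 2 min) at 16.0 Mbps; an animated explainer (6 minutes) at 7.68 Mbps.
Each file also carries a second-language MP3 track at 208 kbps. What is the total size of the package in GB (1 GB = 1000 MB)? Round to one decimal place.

31.8 GB

Audio: 208 kbps = 0.208 Mbps.
gameplay capture: 57.208 Mbps × 840 s = 48054.7 Mb
wedding highlight reel: 31.208 Mbps × 1140 s = 35577.1 Mb
wedding ceremony recording: 20.008 Mbps × 2460 s = 49219.7 Mb
documentary: 16.208 Mbps × 7320 s = 118642.6 Mb
animated explainer: 7.888 Mbps × 360 s = 2839.7 Mb
Total: 254333.8 Mb = 31791.7 MB.
= 31.79 GB.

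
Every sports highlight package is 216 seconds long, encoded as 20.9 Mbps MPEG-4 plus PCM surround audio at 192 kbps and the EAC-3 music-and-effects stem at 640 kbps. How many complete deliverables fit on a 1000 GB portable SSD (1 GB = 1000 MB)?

Audio total: 192 + 640 = 832 kbps = 0.832 Mbps.
Total bitrate: 21.732 Mbps.
Per item: 21.732 Mbps × 216 s = 4,694 Mb = 586.8 MB.
Capacity: 1000 GB = 8,000,000 Mb; 1704.26 items → 1704 complete.

1704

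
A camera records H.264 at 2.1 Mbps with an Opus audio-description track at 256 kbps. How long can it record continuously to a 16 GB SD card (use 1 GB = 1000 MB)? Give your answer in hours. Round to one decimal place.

Audio: 256 kbps = 0.256 Mbps.
Total bitrate: 2.1 + 0.256 = 2.356 Mbps.
Capacity: 16 GB = 128,000 Mb.
Recording time: 128,000 / 2.356 = 54,329 s ≈ 15.1 hours.

15.1 hours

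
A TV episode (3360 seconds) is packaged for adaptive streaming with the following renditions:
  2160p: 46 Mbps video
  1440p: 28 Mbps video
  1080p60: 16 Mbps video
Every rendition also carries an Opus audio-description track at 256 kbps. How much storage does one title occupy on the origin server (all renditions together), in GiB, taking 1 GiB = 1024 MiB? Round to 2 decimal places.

35.50 GiB

Audio: 256 kbps = 0.256 Mbps.
Sum of rendition bitrates: (46+0.256) + (28+0.256) + (16+0.256) = 90.768 Mbps.
× 3360 s = 304,980 Mb = 38,123 MB = 35.50 GiB.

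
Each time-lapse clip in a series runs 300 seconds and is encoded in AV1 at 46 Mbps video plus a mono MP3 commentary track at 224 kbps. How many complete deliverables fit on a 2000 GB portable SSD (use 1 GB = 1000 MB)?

1153

Audio: 224 kbps = 0.224 Mbps.
Total bitrate: 46.224 Mbps.
Per item: 46.224 Mbps × 300 s = 13,867 Mb = 1,733 MB.
Capacity: 2000 GB = 16,000,000 Mb; 1153.80 items → 1153 complete.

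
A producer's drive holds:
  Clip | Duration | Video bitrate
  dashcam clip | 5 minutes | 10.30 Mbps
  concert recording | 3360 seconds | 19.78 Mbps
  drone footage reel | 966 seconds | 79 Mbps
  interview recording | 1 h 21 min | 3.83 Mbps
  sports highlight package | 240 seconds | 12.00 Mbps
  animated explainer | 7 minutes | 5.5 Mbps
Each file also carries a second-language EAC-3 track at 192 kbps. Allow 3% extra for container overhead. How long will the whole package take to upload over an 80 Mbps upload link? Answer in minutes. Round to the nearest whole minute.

37 minutes

Audio: 192 kbps = 0.192 Mbps.
dashcam clip: 10.492 Mbps × 300 s × 1.03 = 3242.0 Mb
concert recording: 19.972 Mbps × 3360 s × 1.03 = 69119.1 Mb
drone footage reel: 79.192 Mbps × 966 s × 1.03 = 78794.5 Mb
interview recording: 4.022 Mbps × 4860 s × 1.03 = 20133.3 Mb
sports highlight package: 12.192 Mbps × 240 s × 1.03 = 3013.9 Mb
animated explainer: 5.692 Mbps × 420 s × 1.03 = 2462.4 Mb
Total: 176765.1 Mb = 22095.6 MB.
At 80 Mbps: 176765.1 / 80 = 2210 s ≈ 36.8 minutes.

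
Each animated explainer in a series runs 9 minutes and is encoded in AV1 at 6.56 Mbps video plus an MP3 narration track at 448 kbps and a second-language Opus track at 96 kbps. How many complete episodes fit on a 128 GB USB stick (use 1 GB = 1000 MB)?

266

9 min = 540 s
Audio total: 448 + 96 = 544 kbps = 0.544 Mbps.
Total bitrate: 7.104 Mbps.
Per item: 7.104 Mbps × 540 s = 3,836 Mb = 479.5 MB.
Capacity: 128 GB = 1,024,000 Mb; 266.93 items → 266 complete.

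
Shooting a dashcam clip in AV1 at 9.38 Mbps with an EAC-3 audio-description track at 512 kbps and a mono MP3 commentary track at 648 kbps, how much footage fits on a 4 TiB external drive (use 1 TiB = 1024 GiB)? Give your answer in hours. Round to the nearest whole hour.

Audio total: 512 + 648 = 1160 kbps = 1.160 Mbps.
Total bitrate: 9.38 + 1.160 = 10.540 Mbps.
Capacity: 4 TiB = 35,184,372 Mb.
Recording time: 35,184,372 / 10.540 = 3,338,176 s ≈ 927 hours.

927 hours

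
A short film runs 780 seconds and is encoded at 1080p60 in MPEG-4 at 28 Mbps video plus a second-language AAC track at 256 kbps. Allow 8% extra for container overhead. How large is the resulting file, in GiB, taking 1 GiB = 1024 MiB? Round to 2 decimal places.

2.77 GiB

Audio: 256 kbps = 0.256 Mbps.
Total bitrate: 28 + 0.256 = 28.256 Mbps.
Stream data: 28.256 Mbps × 780 s = 22039.7 Mb.
With 8% container overhead: ×1.08.
23,803 Mb = 2,975,356,800 bytes ÷ 1,073,741,824 = 2.771 GiB.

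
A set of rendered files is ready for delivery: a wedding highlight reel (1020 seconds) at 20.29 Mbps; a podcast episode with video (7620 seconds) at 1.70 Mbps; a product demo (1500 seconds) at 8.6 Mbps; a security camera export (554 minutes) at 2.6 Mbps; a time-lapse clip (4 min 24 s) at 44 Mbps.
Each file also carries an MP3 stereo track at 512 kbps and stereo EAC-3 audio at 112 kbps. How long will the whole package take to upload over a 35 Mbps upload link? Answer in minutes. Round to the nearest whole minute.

Audio total: 512 + 112 = 624 kbps = 0.624 Mbps.
wedding highlight reel: 20.914 Mbps × 1020 s = 21332.3 Mb
podcast episode with video: 2.324 Mbps × 7620 s = 17708.9 Mb
product demo: 9.224 Mbps × 1500 s = 13836.0 Mb
security camera export: 3.224 Mbps × 33240 s = 107165.8 Mb
time-lapse clip: 44.624 Mbps × 264 s = 11780.7 Mb
Total: 171823.7 Mb = 21478.0 MB.
At 35 Mbps: 171823.7 / 35 = 4909 s ≈ 81.8 minutes.

82 minutes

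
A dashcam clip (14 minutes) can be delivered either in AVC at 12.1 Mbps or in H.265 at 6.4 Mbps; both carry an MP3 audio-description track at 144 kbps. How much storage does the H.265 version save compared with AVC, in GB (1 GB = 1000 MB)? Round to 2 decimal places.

14 min = 840 s
Audio: 144 kbps = 0.144 Mbps.
AVC: 12.244 Mbps × 840 s = 10285.0 Mb = 1.286 GB.
H.265: 6.544 Mbps × 840 s = 5497.0 Mb = 0.687 GB.
Saving: 1.286 − 0.687 = 0.599 GB.

0.60 GB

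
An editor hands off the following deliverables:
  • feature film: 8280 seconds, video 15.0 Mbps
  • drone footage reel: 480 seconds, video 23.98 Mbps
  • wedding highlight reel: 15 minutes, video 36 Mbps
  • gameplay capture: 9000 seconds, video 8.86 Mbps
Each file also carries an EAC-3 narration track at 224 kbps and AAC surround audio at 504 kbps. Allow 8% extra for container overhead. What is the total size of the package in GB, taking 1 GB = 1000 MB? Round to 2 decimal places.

Audio total: 224 + 504 = 728 kbps = 0.728 Mbps.
feature film: 15.728 Mbps × 8280 s × 1.08 = 140646.1 Mb
drone footage reel: 24.708 Mbps × 480 s × 1.08 = 12808.6 Mb
wedding highlight reel: 36.728 Mbps × 900 s × 1.08 = 35699.6 Mb
gameplay capture: 9.588 Mbps × 9000 s × 1.08 = 93195.4 Mb
Total: 282349.7 Mb = 35293.7 MB.
= 35.29 GB.

35.29 GB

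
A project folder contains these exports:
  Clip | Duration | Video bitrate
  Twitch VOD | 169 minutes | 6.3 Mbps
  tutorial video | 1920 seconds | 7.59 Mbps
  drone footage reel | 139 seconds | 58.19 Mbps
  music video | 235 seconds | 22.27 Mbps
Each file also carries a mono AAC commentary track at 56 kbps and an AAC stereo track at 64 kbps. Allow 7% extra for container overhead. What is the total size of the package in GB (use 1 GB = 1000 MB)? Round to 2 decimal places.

Audio total: 56 + 64 = 120 kbps = 0.120 Mbps.
Twitch VOD: 6.420 Mbps × 10140 s × 1.07 = 69655.7 Mb
tutorial video: 7.710 Mbps × 1920 s × 1.07 = 15839.4 Mb
drone footage reel: 58.310 Mbps × 139 s × 1.07 = 8672.4 Mb
music video: 22.390 Mbps × 235 s × 1.07 = 5630.0 Mb
Total: 99797.6 Mb = 12474.7 MB.
= 12.47 GB.

12.47 GB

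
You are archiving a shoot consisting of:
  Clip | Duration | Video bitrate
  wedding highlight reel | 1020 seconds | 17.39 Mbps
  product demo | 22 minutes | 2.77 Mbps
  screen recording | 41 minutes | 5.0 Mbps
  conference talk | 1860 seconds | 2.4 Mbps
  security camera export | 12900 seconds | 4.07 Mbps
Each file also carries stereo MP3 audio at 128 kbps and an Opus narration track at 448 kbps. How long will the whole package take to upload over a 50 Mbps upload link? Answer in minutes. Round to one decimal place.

34.0 minutes

Audio total: 128 + 448 = 576 kbps = 0.576 Mbps.
wedding highlight reel: 17.966 Mbps × 1020 s = 18325.3 Mb
product demo: 3.346 Mbps × 1320 s = 4416.7 Mb
screen recording: 5.576 Mbps × 2460 s = 13717.0 Mb
conference talk: 2.976 Mbps × 1860 s = 5535.4 Mb
security camera export: 4.646 Mbps × 12900 s = 59933.4 Mb
Total: 101927.8 Mb = 12741.0 MB.
At 50 Mbps: 101927.8 / 50 = 2039 s ≈ 34 minutes.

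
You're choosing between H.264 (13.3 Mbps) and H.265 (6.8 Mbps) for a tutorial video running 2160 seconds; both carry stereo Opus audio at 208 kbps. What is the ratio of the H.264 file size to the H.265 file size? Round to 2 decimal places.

Audio: 208 kbps = 0.208 Mbps.
H.264: 13.508 Mbps × 2160 s = 29177.3 Mb = 3.647 GB.
H.265: 7.008 Mbps × 2160 s = 15137.3 Mb = 1.892 GB.
Ratio: 3.647 / 1.892 = 1.928.

1.93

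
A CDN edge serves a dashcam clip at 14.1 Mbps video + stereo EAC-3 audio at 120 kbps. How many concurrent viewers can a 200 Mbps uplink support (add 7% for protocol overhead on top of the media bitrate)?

Audio: 120 kbps = 0.120 Mbps.
Per-viewer media rate: 14.220 Mbps.
On the wire with 7% overhead: 15.215 Mbps.
200 Mbps = 200.0 Mbps; 200.0 / 15.215 = 13.14 → 13 viewers.

13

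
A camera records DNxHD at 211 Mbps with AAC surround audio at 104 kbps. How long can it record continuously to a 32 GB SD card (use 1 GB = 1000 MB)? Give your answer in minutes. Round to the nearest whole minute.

20 minutes

Audio: 104 kbps = 0.104 Mbps.
Total bitrate: 211 + 0.104 = 211.104 Mbps.
Capacity: 32 GB = 256,000 Mb.
Recording time: 256,000 / 211.104 = 1,213 s ≈ 20.2 minutes.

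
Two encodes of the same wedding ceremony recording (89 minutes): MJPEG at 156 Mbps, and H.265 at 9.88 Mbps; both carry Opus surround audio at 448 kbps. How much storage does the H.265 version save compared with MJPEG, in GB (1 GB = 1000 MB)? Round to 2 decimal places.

89 min = 5340 s
Audio: 448 kbps = 0.448 Mbps.
MJPEG: 156.448 Mbps × 5340 s = 835432.3 Mb = 104.429 GB.
H.265: 10.328 Mbps × 5340 s = 55151.5 Mb = 6.894 GB.
Saving: 104.429 − 6.894 = 97.535 GB.

97.54 GB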